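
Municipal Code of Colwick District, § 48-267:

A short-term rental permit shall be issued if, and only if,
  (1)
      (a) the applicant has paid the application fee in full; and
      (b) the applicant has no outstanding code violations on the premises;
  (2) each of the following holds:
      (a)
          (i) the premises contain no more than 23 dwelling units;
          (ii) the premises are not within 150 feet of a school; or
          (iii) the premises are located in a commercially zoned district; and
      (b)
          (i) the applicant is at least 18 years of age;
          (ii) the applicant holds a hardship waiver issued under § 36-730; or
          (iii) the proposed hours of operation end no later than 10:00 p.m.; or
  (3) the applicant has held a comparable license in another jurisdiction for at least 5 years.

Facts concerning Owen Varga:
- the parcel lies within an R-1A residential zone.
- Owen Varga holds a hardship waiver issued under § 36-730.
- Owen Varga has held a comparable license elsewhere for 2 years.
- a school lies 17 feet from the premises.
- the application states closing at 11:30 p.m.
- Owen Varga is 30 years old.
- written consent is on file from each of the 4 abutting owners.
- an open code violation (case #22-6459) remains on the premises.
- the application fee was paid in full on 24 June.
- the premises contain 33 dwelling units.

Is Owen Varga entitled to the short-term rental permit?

(a) fee paid — satisfied.
(b) no code violations — not met.
(1) = T AND F = false.
(i) ≤ 23 units — fails.
(ii) ≥150 ft from school — fails.
(iii) commercially zoned — not met.
(a) = F OR F OR F = false.
(i) age ≥ 18 — satisfied.
(ii) hardship waiver — holds.
(iii) closes by 10 p.m. — not met.
(b) = T OR T OR F = true.
(2): F AND T → false.
(3) prior license ≥ 5 yr — fails.
So Overall is not satisfied (F OR F OR F).

No — denied.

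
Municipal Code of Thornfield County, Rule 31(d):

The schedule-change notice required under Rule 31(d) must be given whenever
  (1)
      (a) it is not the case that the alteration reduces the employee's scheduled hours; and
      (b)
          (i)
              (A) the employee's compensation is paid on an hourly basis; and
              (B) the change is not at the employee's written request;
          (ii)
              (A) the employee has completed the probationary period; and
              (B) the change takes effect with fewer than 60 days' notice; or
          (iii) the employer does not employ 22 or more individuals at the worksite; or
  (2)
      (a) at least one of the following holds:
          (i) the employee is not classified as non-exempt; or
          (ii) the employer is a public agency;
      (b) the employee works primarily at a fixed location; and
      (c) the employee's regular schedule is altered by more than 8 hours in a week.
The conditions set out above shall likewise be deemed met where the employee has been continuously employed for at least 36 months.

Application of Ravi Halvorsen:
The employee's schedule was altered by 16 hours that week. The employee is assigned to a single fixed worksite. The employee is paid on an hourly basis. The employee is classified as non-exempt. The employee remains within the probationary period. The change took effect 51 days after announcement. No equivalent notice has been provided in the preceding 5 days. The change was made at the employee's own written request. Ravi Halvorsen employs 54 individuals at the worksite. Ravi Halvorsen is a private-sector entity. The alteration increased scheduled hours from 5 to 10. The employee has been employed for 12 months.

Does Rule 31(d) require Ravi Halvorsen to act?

(a) not (hours reduced) — satisfied.
(A) hourly-paid — holds.
(B) not employee-requested — fails.
(i): T AND F → false.
(A) past probation — fails.
(B) < 60 days' notice — met.
So (ii) is not satisfied (F AND T).
(iii) not (≥ 22 at site) — not satisfied.
(b): F OR F OR F → false.
(1): T AND F → false.
(i) not (non-exempt) — fails.
(ii) public agency — not satisfied.
(a): F OR F → false.
(b) fixed location — met.
(c) schedule shift > 8h — satisfied.
(2) = F AND T AND T = false.
So Overall is not satisfied (F OR F).
Exception (tenure ≥ 36 mo.) — not satisfied.
Result: main false OR exception false → false.

No — not required.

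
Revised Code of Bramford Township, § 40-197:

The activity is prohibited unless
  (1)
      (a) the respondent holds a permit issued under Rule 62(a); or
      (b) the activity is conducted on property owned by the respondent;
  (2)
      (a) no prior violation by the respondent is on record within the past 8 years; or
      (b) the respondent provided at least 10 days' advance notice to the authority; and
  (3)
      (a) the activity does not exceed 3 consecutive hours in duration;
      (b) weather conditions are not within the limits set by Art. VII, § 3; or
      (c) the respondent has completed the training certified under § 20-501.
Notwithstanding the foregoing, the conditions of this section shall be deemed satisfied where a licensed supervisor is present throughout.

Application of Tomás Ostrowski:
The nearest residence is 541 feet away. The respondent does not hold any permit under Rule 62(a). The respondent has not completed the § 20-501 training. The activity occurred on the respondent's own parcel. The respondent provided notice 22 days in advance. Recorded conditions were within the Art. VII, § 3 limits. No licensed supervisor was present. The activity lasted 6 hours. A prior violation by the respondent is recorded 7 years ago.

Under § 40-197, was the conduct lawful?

(a) holds permit — fails.
(b) own property — holds.
(1) = F OR T = true.
(a) no prior violation — not met.
(b) ≥10 days' notice — holds.
(2): F OR T → true.
(a) ≤ 3 hrs duration — not met.
(b) not (weather ok) — not satisfied.
(c) training certified — not met.
So (3) is not satisfied (F OR F OR F).
Overall: T AND T AND F → false.
Exception (supervisor present) — not satisfied.
Result: main false OR exception false → false.

No — unlawful.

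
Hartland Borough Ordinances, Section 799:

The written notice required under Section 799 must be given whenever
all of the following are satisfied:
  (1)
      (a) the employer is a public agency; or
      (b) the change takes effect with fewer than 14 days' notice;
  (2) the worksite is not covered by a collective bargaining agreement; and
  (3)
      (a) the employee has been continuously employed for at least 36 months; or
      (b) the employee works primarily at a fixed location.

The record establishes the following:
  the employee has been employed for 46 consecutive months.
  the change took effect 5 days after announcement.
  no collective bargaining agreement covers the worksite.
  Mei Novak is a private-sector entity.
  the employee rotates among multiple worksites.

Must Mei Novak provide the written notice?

Yes — required.

(a) public agency — fails.
(b) < 14 days' notice — met.
(1) = F OR T = true.
(2) no CBA — met.
(a) tenure ≥ 36 mo. — satisfied.
(b) fixed location — not met.
So (3) is satisfied (T OR F).
Overall: T AND T AND T → true.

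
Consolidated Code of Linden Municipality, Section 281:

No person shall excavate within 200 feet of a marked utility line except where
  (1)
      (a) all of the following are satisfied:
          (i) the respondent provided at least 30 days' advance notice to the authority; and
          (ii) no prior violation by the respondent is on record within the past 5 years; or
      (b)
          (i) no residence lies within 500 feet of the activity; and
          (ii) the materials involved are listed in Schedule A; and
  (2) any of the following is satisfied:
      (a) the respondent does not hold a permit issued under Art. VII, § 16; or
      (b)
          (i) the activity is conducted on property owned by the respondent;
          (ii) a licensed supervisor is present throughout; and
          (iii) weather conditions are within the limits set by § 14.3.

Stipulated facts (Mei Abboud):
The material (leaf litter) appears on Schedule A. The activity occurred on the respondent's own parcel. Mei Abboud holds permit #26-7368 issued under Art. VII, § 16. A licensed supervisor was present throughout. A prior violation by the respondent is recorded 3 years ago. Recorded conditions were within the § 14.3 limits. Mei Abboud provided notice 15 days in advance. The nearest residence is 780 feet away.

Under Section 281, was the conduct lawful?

Yes — lawful.

(i) ≥30 days' notice — not satisfied.
(ii) no prior violation — not satisfied.
(a) = F AND F = false.
(i) no residence in 500 ft — met.
(ii) Schedule A material — holds.
(b): T AND T → true.
So (1) is satisfied (F OR T).
(a) not (holds permit) — not satisfied.
(i) own property — met.
(ii) supervisor present — met.
(iii) weather ok — holds.
(b): T AND T AND T → true.
(2) = F OR T = true.
So Overall is satisfied (T AND T).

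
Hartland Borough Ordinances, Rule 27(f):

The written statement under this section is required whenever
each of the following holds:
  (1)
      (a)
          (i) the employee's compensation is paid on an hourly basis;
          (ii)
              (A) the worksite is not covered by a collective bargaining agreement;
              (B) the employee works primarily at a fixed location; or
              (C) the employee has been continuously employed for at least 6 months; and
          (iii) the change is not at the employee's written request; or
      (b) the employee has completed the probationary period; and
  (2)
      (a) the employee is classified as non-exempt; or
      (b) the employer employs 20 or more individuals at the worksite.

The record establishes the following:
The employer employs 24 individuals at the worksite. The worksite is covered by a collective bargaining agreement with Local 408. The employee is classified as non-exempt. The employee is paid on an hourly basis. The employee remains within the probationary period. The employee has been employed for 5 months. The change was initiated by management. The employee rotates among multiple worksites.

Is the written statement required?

No — not required.

(i) hourly-paid — holds.
(A) no CBA — not met.
(B) fixed location — not satisfied.
(C) tenure ≥ 6 mo. — not satisfied.
(ii) = F OR F OR F = false.
(iii) not employee-requested — holds.
(a): T AND F AND T → false.
(b) past probation — not satisfied.
(1): F OR F → false.
(a) non-exempt — met.
(b) ≥ 20 at site — met.
So (2) is satisfied (T OR T).
Overall = F AND T = false.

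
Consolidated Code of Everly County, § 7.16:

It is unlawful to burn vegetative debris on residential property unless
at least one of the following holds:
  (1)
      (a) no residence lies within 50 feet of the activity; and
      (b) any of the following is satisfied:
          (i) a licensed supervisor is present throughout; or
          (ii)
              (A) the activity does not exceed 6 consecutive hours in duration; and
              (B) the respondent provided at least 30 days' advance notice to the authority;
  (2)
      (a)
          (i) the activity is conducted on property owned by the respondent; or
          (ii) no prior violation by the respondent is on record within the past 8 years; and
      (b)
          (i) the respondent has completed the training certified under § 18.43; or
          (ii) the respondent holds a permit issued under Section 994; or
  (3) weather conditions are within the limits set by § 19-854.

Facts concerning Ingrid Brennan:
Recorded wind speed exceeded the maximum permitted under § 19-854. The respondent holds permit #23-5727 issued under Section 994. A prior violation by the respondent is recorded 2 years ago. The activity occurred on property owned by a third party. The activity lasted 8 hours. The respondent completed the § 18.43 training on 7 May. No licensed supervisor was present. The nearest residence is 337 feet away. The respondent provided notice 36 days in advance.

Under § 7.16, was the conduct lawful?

No — unlawful.

(a) no residence in 50 ft — met.
(i) supervisor present — fails.
(A) ≤ 6 hrs duration — fails.
(B) ≥30 days' notice — satisfied.
(ii): F AND T → false.
(b): F OR F → false.
(1): T AND F → false.
(i) own property — fails.
(ii) no prior violation — fails.
(a): F OR F → false.
(i) training certified — satisfied.
(ii) holds permit — met.
(b) = T OR T = true.
(2) = F AND T = false.
(3) weather ok — not met.
Overall = F OR F OR F = false.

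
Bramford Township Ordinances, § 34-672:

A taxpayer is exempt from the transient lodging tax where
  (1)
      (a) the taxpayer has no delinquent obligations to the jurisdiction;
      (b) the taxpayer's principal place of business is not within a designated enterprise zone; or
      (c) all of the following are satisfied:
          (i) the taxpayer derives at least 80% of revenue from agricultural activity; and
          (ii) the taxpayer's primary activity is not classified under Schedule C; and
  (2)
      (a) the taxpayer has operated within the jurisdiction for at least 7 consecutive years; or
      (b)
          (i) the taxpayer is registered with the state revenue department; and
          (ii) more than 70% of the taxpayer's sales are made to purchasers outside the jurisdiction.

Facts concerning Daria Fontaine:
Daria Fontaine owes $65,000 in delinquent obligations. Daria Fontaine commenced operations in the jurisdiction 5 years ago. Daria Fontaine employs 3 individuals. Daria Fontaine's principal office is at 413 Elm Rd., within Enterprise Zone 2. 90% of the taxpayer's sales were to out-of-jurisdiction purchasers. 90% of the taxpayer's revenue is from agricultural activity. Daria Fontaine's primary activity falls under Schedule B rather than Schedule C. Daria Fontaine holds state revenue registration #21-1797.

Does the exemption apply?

Yes — exempt.

(a) no delinquency — fails.
(b) not (in enterprise zone) — not met.
(i) ≥80% agricultural — holds.
(ii) not (Schedule C activity) — satisfied.
So (c) is satisfied (T AND T).
(1): F OR F OR T → true.
(a) ≥ 7 yrs in jurisdiction — fails.
(i) state-registered — holds.
(ii) >70% out-of-jur. sales — holds.
(b): T AND T → true.
So (2) is satisfied (F OR T).
So Overall is satisfied (T AND T).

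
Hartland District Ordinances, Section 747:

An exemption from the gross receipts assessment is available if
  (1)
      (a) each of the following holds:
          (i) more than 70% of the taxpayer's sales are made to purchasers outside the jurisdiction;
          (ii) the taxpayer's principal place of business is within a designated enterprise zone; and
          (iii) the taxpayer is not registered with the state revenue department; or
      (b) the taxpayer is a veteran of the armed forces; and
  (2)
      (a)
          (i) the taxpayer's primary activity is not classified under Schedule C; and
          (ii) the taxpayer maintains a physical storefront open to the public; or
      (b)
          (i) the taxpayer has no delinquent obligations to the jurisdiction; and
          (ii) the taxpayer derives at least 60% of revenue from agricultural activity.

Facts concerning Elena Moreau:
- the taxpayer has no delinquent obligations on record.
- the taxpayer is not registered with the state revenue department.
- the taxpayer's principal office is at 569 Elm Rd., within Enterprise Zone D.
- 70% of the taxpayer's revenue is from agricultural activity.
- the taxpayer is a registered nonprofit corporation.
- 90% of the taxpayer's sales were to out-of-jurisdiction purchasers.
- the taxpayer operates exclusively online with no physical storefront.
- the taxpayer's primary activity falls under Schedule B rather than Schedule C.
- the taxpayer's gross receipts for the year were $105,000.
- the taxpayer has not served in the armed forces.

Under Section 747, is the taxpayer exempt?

Yes — exempt.

(i) >70% out-of-jur. sales — met.
(ii) in enterprise zone — holds.
(iii) not (state-registered) — met.
So (a) is satisfied (T AND T AND T).
(b) veteran — fails.
(1) = T OR F = true.
(i) not (Schedule C activity) — satisfied.
(ii) has storefront — not satisfied.
So (a) is not satisfied (T AND F).
(i) no delinquency — holds.
(ii) ≥60% agricultural — holds.
(b) = T AND T = true.
So (2) is satisfied (F OR T).
Overall: T AND T → true.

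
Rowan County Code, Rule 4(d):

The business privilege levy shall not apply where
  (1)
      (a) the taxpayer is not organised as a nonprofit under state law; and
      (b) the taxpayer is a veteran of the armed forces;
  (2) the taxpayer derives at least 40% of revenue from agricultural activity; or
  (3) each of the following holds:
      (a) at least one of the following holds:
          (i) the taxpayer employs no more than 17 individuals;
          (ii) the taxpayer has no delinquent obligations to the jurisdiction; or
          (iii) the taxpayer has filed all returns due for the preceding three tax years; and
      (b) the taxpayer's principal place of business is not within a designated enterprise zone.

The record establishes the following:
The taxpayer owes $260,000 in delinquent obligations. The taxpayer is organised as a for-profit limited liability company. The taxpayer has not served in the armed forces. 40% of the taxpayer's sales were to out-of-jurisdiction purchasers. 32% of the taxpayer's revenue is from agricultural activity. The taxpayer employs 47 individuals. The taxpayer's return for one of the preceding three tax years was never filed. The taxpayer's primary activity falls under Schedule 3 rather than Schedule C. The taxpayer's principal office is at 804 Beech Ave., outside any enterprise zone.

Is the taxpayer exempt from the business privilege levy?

No — not exempt.

(a) not (nonprofit) — satisfied.
(b) veteran — not satisfied.
(1): T AND F → false.
(2) ≥40% agricultural — not met.
(i) ≤ 17 employees — not satisfied.
(ii) no delinquency — not satisfied.
(iii) returns current — not satisfied.
So (a) is not satisfied (F OR F OR F).
(b) not (in enterprise zone) — holds.
(3): F AND T → false.
Overall = F OR F OR F = false.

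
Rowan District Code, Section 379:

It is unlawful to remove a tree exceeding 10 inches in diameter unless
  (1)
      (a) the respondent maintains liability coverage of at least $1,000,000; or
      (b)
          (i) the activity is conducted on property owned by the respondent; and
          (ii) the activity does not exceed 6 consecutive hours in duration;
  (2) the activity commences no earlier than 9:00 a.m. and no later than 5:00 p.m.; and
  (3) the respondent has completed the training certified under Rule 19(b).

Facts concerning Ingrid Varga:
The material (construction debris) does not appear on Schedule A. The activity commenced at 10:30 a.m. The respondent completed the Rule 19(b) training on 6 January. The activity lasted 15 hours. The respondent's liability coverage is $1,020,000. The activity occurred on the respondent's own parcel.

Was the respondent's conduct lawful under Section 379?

(a) coverage ≥ $1,000,000 — satisfied.
(i) own property — met.
(ii) ≤ 6 hrs duration — not met.
So (b) is not satisfied (T AND F).
(1): T OR F → true.
(2) start within hours — satisfied.
(3) training certified — met.
Overall = T AND T AND T = true.

Yes — lawful.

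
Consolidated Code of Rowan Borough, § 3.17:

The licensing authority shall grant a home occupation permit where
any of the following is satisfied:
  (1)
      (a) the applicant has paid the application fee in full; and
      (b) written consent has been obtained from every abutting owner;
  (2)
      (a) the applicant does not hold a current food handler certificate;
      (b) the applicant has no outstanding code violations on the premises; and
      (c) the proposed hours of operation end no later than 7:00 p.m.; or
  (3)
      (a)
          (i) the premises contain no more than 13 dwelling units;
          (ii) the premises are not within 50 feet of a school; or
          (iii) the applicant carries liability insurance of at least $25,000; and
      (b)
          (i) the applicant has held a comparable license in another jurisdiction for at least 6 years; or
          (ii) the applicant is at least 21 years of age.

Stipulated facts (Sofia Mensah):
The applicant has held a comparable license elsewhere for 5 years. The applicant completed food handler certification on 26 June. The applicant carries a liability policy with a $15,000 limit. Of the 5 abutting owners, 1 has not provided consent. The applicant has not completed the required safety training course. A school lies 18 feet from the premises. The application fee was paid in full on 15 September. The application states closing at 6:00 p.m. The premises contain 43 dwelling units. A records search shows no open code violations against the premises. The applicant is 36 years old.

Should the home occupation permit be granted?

No — denied.

(a) fee paid — holds.
(b) all abutters consent — not met.
(1) = T AND F = false.
(a) not (food handler cert.) — not met.
(b) no code violations — holds.
(c) closes by 7 p.m. — holds.
So (2) is not satisfied (F AND T AND T).
(i) ≤ 13 units — not met.
(ii) ≥50 ft from school — not met.
(iii) insurance ≥ $25,000 — not satisfied.
(a) = F OR F OR F = false.
(i) prior license ≥ 6 yr — not satisfied.
(ii) age ≥ 21 — holds.
So (b) is satisfied (F OR T).
(3) = F AND T = false.
So Overall is not satisfied (F OR F OR F).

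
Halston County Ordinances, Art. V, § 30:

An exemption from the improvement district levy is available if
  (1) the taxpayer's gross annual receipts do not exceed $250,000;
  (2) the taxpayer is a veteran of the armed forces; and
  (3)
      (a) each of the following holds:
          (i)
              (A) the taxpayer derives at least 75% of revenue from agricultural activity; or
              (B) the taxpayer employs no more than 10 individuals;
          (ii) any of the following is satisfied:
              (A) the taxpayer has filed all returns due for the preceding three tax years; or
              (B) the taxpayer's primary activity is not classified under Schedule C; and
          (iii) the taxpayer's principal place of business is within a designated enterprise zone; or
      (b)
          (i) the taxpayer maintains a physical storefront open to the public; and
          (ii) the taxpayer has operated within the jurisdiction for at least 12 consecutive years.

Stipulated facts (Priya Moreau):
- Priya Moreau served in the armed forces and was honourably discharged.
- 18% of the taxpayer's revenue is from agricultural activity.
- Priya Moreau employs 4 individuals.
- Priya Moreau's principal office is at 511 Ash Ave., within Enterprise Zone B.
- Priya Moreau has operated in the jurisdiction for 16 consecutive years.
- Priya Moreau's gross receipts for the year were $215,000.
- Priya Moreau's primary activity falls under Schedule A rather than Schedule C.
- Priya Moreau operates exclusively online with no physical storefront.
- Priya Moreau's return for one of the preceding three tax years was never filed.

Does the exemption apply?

Yes — exempt.

(1) receipts ≤ $250,000 — satisfied.
(2) veteran — satisfied.
(A) ≥75% agricultural — not satisfied.
(B) ≤ 10 employees — satisfied.
(i) = F OR T = true.
(A) returns current — not satisfied.
(B) not (Schedule C activity) — met.
(ii): F OR T → true.
(iii) in enterprise zone — met.
(a) = T AND T AND T = true.
(i) has storefront — fails.
(ii) ≥ 12 yrs in jurisdiction — holds.
So (b) is not satisfied (F AND T).
(3) = T OR F = true.
Overall = T AND T AND T = true.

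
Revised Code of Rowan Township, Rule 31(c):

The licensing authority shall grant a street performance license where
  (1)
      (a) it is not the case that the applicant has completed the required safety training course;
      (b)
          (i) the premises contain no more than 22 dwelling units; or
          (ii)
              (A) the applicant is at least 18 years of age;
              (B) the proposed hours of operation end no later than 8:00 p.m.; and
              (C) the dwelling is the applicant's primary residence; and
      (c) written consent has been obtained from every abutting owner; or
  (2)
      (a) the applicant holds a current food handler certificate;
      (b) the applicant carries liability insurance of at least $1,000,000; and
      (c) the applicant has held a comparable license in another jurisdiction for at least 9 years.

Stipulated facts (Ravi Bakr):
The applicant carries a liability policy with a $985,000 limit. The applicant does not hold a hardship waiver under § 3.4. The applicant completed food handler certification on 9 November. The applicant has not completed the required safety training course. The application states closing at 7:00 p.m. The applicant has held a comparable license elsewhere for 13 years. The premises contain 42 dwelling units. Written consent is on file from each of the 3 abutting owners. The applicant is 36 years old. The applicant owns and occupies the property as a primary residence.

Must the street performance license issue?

Yes — granted.

(a) not (safety training) — holds.
(i) ≤ 22 units — not met.
(A) age ≥ 18 — holds.
(B) closes by 8 p.m. — holds.
(C) primary residence — satisfied.
(ii) = T AND T AND T = true.
(b) = F OR T = true.
(c) all abutters consent — holds.
So (1) is satisfied (T AND T AND T).
(a) food handler cert. — met.
(b) insurance ≥ $1,000,000 — not satisfied.
(c) prior license ≥ 9 yr — satisfied.
So (2) is not satisfied (T AND F AND T).
Overall: T OR F → true.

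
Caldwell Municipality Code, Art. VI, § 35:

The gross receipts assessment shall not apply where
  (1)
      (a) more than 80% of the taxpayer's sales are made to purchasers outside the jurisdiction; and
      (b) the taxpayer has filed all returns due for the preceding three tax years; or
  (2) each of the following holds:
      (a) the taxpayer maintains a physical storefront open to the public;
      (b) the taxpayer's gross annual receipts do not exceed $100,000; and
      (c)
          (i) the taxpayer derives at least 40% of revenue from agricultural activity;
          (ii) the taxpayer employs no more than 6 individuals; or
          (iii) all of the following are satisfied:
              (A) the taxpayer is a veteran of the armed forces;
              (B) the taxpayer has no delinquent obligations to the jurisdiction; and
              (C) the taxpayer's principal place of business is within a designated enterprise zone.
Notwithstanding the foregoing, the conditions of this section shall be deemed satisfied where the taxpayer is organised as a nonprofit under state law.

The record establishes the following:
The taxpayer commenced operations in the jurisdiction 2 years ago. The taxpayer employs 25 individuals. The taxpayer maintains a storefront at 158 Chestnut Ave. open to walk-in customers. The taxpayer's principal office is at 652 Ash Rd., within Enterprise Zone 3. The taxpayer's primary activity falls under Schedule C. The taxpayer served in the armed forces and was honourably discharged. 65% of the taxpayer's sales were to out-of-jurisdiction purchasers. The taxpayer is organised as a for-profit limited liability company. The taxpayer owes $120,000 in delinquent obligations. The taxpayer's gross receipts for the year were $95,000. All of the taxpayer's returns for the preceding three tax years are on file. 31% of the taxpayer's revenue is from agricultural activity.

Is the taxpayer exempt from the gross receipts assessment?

(a) >80% out-of-jur. sales — not met.
(b) returns current — satisfied.
(1): F AND T → false.
(a) has storefront — satisfied.
(b) receipts ≤ $100,000 — holds.
(i) ≥40% agricultural — fails.
(ii) ≤ 6 employees — fails.
(A) veteran — satisfied.
(B) no delinquency — not satisfied.
(C) in enterprise zone — satisfied.
So (iii) is not satisfied (T AND F AND T).
(c) = F OR F OR F = false.
(2): T AND T AND F → false.
Overall: F OR F → false.
Exception (nonprofit) — not satisfied.
Result: main false OR exception false → false.

No — not exempt.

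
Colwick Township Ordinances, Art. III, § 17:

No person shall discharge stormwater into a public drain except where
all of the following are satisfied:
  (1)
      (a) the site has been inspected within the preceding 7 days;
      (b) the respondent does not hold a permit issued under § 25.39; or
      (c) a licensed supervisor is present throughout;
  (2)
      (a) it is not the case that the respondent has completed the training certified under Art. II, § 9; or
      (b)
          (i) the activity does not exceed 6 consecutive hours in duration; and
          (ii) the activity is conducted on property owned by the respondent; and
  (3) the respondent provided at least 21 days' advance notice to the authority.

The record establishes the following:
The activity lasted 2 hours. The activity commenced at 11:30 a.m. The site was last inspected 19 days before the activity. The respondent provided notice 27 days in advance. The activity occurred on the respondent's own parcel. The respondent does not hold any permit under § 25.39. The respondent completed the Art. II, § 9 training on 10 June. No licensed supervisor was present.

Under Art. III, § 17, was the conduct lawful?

(a) site inspected — not met.
(b) not (holds permit) — satisfied.
(c) supervisor present — not met.
(1) = F OR T OR F = true.
(a) not (training certified) — not met.
(i) ≤ 6 hrs duration — satisfied.
(ii) own property — met.
(b): T AND T → true.
(2): F OR T → true.
(3) ≥21 days' notice — satisfied.
So Overall is satisfied (T AND T AND T).

Yes — lawful.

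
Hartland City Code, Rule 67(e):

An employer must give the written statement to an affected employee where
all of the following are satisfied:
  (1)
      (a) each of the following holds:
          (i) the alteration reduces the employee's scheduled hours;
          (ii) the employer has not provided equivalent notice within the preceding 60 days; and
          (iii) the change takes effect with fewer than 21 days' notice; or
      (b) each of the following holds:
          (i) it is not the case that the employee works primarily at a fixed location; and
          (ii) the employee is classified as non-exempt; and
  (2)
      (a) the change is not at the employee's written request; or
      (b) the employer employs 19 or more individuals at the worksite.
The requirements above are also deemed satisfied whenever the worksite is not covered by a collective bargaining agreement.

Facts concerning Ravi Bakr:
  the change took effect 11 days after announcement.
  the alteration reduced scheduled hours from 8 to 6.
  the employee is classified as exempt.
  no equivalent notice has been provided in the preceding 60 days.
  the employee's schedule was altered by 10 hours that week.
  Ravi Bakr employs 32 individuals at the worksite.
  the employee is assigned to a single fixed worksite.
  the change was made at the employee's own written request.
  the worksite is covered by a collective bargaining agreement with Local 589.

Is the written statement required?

(i) hours reduced — satisfied.
(ii) no recent notice — holds.
(iii) < 21 days' notice — satisfied.
So (a) is satisfied (T AND T AND T).
(i) not (fixed location) — not met.
(ii) non-exempt — not met.
So (b) is not satisfied (F AND F).
(1): T OR F → true.
(a) not employee-requested — fails.
(b) ≥ 19 at site — holds.
(2): F OR T → true.
So Overall is satisfied (T AND T).
Exception (no CBA) — not satisfied.
Result: main true OR exception false → true.

Yes — required.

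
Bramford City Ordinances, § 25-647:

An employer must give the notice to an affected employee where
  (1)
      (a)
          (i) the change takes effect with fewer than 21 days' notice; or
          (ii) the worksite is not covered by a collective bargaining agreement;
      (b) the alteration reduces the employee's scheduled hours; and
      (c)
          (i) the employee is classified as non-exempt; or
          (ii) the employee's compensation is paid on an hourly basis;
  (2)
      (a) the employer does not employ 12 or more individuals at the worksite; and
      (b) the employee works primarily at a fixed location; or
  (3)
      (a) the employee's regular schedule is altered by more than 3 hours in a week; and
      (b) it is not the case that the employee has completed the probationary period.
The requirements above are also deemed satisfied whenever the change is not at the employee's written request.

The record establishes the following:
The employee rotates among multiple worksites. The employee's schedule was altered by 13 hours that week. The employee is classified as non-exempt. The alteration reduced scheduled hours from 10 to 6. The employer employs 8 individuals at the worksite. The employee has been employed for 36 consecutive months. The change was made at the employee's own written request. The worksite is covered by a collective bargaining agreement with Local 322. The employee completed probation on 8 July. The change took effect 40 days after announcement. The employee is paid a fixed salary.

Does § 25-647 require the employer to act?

(i) < 21 days' notice — fails.
(ii) no CBA — not satisfied.
So (a) is not satisfied (F OR F).
(b) hours reduced — holds.
(i) non-exempt — satisfied.
(ii) hourly-paid — fails.
(c) = T OR F = true.
So (1) is not satisfied (F AND T AND T).
(a) not (≥ 12 at site) — holds.
(b) fixed location — fails.
So (2) is not satisfied (T AND F).
(a) schedule shift > 3h — holds.
(b) not (past probation) — not met.
So (3) is not satisfied (T AND F).
So Overall is not satisfied (F OR F OR F).
Exception (not employee-requested) — not satisfied.
Result: main false OR exception false → false.

No — not required.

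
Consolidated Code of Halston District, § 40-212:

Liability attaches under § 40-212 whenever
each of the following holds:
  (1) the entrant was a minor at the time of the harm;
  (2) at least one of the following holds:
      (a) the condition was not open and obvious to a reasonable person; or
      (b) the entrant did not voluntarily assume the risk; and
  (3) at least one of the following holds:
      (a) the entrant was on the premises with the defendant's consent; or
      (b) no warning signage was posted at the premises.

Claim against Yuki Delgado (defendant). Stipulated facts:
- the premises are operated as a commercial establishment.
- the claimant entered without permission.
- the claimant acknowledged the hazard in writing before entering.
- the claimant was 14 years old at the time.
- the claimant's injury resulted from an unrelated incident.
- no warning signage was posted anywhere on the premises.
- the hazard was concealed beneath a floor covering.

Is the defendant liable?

(1) entrant a minor — holds.
(a) not open/obvious — holds.
(b) no assumed risk — fails.
(2) = T OR F = true.
(a) consent to enter — fails.
(b) no signage posted — holds.
So (3) is satisfied (F OR T).
Overall: T AND T AND T → true.

Yes — liable.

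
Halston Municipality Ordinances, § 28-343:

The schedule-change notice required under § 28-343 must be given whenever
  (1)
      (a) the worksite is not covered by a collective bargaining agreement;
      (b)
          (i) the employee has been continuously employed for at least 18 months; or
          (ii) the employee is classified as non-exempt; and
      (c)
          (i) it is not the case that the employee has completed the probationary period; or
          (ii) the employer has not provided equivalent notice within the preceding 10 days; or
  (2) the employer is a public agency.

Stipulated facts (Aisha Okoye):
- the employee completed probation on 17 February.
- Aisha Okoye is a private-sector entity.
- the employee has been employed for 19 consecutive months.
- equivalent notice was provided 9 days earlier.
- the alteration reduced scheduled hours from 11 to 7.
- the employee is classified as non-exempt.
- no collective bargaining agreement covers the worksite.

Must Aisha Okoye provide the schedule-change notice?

No — not required.

(a) no CBA — satisfied.
(i) tenure ≥ 18 mo. — met.
(ii) non-exempt — holds.
(b): T OR T → true.
(i) not (past probation) — not satisfied.
(ii) no recent notice — fails.
So (c) is not satisfied (F OR F).
(1) = T AND T AND F = false.
(2) public agency — fails.
So Overall is not satisfied (F OR F).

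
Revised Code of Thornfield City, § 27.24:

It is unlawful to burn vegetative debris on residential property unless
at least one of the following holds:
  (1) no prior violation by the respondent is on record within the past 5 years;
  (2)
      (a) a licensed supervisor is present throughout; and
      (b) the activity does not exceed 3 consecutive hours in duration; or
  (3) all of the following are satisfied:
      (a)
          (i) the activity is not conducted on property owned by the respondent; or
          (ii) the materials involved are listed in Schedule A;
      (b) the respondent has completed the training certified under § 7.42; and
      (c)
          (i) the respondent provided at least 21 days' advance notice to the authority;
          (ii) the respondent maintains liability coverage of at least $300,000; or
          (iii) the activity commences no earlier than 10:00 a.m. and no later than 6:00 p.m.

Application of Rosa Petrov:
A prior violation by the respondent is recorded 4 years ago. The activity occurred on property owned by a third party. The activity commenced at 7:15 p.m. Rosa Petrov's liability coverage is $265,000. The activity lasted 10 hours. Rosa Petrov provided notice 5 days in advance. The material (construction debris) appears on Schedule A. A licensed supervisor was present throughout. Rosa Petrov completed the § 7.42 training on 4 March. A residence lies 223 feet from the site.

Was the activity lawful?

(1) no prior violation — not met.
(a) supervisor present — satisfied.
(b) ≤ 3 hrs duration — not met.
(2): T AND F → false.
(i) not (own property) — holds.
(ii) Schedule A material — holds.
(a): T OR T → true.
(b) training certified — met.
(i) ≥21 days' notice — not met.
(ii) coverage ≥ $300,000 — not met.
(iii) start within hours — not met.
So (c) is not satisfied (F OR F OR F).
(3) = T AND T AND F = false.
So Overall is not satisfied (F OR F OR F).

No — unlawful.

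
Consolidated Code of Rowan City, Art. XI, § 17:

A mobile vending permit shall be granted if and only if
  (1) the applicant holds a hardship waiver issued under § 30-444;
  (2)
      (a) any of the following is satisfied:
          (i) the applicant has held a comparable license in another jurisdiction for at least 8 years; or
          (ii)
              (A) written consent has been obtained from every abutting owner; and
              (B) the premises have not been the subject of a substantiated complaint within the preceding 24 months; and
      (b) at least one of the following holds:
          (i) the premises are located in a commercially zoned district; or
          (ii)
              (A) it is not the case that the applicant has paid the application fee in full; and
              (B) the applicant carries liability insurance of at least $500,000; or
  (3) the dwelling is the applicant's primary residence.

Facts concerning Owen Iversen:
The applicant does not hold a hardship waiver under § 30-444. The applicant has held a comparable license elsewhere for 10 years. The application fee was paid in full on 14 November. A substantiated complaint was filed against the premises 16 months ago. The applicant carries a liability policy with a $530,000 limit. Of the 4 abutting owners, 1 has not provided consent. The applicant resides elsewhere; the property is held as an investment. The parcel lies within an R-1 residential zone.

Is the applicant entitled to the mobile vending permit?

(1) hardship waiver — not met.
(i) prior license ≥ 8 yr — met.
(A) all abutters consent — fails.
(B) no complaint in 24 mo. — fails.
So (ii) is not satisfied (F AND F).
(a): T OR F → true.
(i) commercially zoned — not met.
(A) not (fee paid) — not satisfied.
(B) insurance ≥ $500,000 — satisfied.
So (ii) is not satisfied (F AND T).
So (b) is not satisfied (F OR F).
(2) = T AND F = false.
(3) primary residence — not met.
Overall = F OR F OR F = false.

No — denied.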